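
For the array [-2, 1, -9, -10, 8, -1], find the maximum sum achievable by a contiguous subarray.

Using Kadane's algorithm on [-2, 1, -9, -10, 8, -1]:

Scanning through the array:
Position 1 (value 1): max_ending_here = 1, max_so_far = 1
Position 2 (value -9): max_ending_here = -8, max_so_far = 1
Position 3 (value -10): max_ending_here = -10, max_so_far = 1
Position 4 (value 8): max_ending_here = 8, max_so_far = 8
Position 5 (value -1): max_ending_here = 7, max_so_far = 8

Maximum subarray: [8]
Maximum sum: 8

The maximum subarray is [8] with sum 8. This subarray runs from index 4 to index 4.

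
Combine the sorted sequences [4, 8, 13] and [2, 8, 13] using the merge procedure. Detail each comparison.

Merging process:

Compare 4 vs 2: take 2 from right. Merged: [2]
Compare 4 vs 8: take 4 from left. Merged: [2, 4]
Compare 8 vs 8: take 8 from left. Merged: [2, 4, 8]
Compare 13 vs 8: take 8 from right. Merged: [2, 4, 8, 8]
Compare 13 vs 13: take 13 from left. Merged: [2, 4, 8, 8, 13]
Append remaining from right: [13]. Merged: [2, 4, 8, 8, 13, 13]

Final merged array: [2, 4, 8, 8, 13, 13]
Total comparisons: 5

The merged array is [2, 4, 8, 8, 13, 13], requiring 5 comparisons. The merge step runs in O(n) time where n is the total number of elements.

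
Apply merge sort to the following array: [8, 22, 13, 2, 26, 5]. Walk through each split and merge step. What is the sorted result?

Merge sort trace:

Split: [8, 22, 13, 2, 26, 5] -> [8, 22, 13] and [2, 26, 5]
  Split: [8, 22, 13] -> [8] and [22, 13]
    Split: [22, 13] -> [22] and [13]
    Merge: [22] + [13] -> [13, 22]
  Merge: [8] + [13, 22] -> [8, 13, 22]
  Split: [2, 26, 5] -> [2] and [26, 5]
    Split: [26, 5] -> [26] and [5]
    Merge: [26] + [5] -> [5, 26]
  Merge: [2] + [5, 26] -> [2, 5, 26]
Merge: [8, 13, 22] + [2, 5, 26] -> [2, 5, 8, 13, 22, 26]

Final sorted array: [2, 5, 8, 13, 22, 26]

The merge sort proceeds by recursively splitting the array and merging sorted halves.
After all merges, the sorted array is [2, 5, 8, 13, 22, 26].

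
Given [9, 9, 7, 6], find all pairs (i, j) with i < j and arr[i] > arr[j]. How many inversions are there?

Finding inversions in [9, 9, 7, 6]:

(0, 2): arr[0]=9 > arr[2]=7
(0, 3): arr[0]=9 > arr[3]=6
(1, 2): arr[1]=9 > arr[2]=7
(1, 3): arr[1]=9 > arr[3]=6
(2, 3): arr[2]=7 > arr[3]=6

Total inversions: 5

The array has 5 inversion(s): (0,2), (0,3), (1,2), (1,3), (2,3). Each pair (i,j) satisfies i < j and arr[i] > arr[j].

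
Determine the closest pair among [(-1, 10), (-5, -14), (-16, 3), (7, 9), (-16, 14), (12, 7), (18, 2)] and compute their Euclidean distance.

Computing all pairwise distances among 7 points:

d((-1, 10), (-5, -14)) = 24.3311
d((-1, 10), (-16, 3)) = 16.5529
d((-1, 10), (7, 9)) = 8.0623
d((-1, 10), (-16, 14)) = 15.5242
d((-1, 10), (12, 7)) = 13.3417
d((-1, 10), (18, 2)) = 20.6155
d((-5, -14), (-16, 3)) = 20.2485
d((-5, -14), (7, 9)) = 25.9422
d((-5, -14), (-16, 14)) = 30.0832
d((-5, -14), (12, 7)) = 27.0185
d((-5, -14), (18, 2)) = 28.0179
d((-16, 3), (7, 9)) = 23.7697
d((-16, 3), (-16, 14)) = 11.0
d((-16, 3), (12, 7)) = 28.2843
d((-16, 3), (18, 2)) = 34.0147
d((7, 9), (-16, 14)) = 23.5372
d((7, 9), (12, 7)) = 5.3852 <-- minimum
d((7, 9), (18, 2)) = 13.0384
d((-16, 14), (12, 7)) = 28.8617
d((-16, 14), (18, 2)) = 36.0555
d((12, 7), (18, 2)) = 7.8102

Closest pair: (7, 9) and (12, 7) with distance 5.3852

The closest pair is (7, 9) and (12, 7) with Euclidean distance 5.3852. For 7 points, brute-force pairwise comparison is shown above. For large n, the divide-and-conquer algorithm (sort by x, recurse on halves, check the dividing strip) achieves O(n log n).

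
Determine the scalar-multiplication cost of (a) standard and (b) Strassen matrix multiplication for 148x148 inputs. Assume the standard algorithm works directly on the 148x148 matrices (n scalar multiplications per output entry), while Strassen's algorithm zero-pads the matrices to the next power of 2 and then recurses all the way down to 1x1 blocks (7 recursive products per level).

Matrix multiplication for 148x148 matrices:

Strassen's algorithm requires power-of-2 dimensions. Pad 148x148 to 256x256 (next power of 2).

Standard algorithm: 148^3 = 3241792 multiplications
Strassen's algorithm: 7^(log2(256)) = 7^8 = 5764801 multiplications
Difference: 3241792 - 5764801 = -2523009 (Strassen uses MORE here due to padding overhead — for small or just-over-power-of-2 n, padding can outweigh the per-level savings)

Standard: 3241792 multiplications (148^3). Strassen: 5764801 multiplications (7^8, after padding to 256x256). Strassen reduces 8 recursive multiplications to 7 at each level.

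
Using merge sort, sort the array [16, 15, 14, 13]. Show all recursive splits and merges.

Merge sort trace:

Split: [16, 15, 14, 13] -> [16, 15] and [14, 13]
  Split: [16, 15] -> [16] and [15]
  Merge: [16] + [15] -> [15, 16]
  Split: [14, 13] -> [14] and [13]
  Merge: [14] + [13] -> [13, 14]
Merge: [15, 16] + [13, 14] -> [13, 14, 15, 16]

Final sorted array: [13, 14, 15, 16]

The merge sort proceeds by recursively splitting the array and merging sorted halves.
After all merges, the sorted array is [13, 14, 15, 16].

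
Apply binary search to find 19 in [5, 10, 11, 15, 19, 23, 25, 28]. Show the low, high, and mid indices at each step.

Binary search for 19 in [5, 10, 11, 15, 19, 23, 25, 28]:

lo=0, hi=7, mid=3, arr[mid]=15 -> 15 < 19, search right half
lo=4, hi=7, mid=5, arr[mid]=23 -> 23 > 19, search left half
lo=4, hi=4, mid=4, arr[mid]=19 -> Found target at index 4!

Binary search finds 19 at index 4 after 3 comparisons. The search repeatedly halves the search space by comparing with the middle element.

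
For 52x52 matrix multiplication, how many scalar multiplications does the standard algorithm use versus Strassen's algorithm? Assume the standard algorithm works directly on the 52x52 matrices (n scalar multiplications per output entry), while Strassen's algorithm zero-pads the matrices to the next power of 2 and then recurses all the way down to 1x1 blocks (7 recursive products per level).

Matrix multiplication for 52x52 matrices:

Strassen's algorithm requires power-of-2 dimensions. Pad 52x52 to 64x64 (next power of 2).

Standard algorithm: 52^3 = 140608 multiplications
Strassen's algorithm: 7^(log2(64)) = 7^6 = 117649 multiplications
Savings: 140608 - 117649 = 22959 multiplications

Standard: 140608 multiplications (52^3). Strassen: 117649 multiplications (7^6, after padding to 64x64). Strassen reduces 8 recursive multiplications to 7 at each level.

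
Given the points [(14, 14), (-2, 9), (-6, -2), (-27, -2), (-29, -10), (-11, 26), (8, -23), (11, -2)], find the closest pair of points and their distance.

Computing all pairwise distances among 8 points:

d((14, 14), (-2, 9)) = 16.7631
d((14, 14), (-6, -2)) = 25.6125
d((14, 14), (-27, -2)) = 44.0114
d((14, 14), (-29, -10)) = 49.2443
d((14, 14), (-11, 26)) = 27.7308
d((14, 14), (8, -23)) = 37.4833
d((14, 14), (11, -2)) = 16.2788
d((-2, 9), (-6, -2)) = 11.7047
d((-2, 9), (-27, -2)) = 27.313
d((-2, 9), (-29, -10)) = 33.0151
d((-2, 9), (-11, 26)) = 19.2354
d((-2, 9), (8, -23)) = 33.5261
d((-2, 9), (11, -2)) = 17.0294
d((-6, -2), (-27, -2)) = 21.0
d((-6, -2), (-29, -10)) = 24.3516
d((-6, -2), (-11, 26)) = 28.4429
d((-6, -2), (8, -23)) = 25.2389
d((-6, -2), (11, -2)) = 17.0
d((-27, -2), (-29, -10)) = 8.2462 <-- minimum
d((-27, -2), (-11, 26)) = 32.249
d((-27, -2), (8, -23)) = 40.8167
d((-27, -2), (11, -2)) = 38.0
d((-29, -10), (-11, 26)) = 40.2492
d((-29, -10), (8, -23)) = 39.2173
d((-29, -10), (11, -2)) = 40.7922
d((-11, 26), (8, -23)) = 52.5547
d((-11, 26), (11, -2)) = 35.609
d((8, -23), (11, -2)) = 21.2132

Closest pair: (-27, -2) and (-29, -10) with distance 8.2462

The closest pair is (-27, -2) and (-29, -10) with Euclidean distance 8.2462. For 8 points, brute-force pairwise comparison is shown above. For large n, the divide-and-conquer algorithm (sort by x, recurse on halves, check the dividing strip) achieves O(n log n).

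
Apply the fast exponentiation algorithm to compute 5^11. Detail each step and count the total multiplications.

Computing 5^11 by squaring (build up from 5^1; each line after the first costs one multiplication):

5^1 = 5
5^2 = (5^1)^2 = 5^2 = 25
5^4 = (5^2)^2 = 25^2 = 625
5^5 = 5 * 5^4 = 5 * 625 = 3125
5^10 = (5^5)^2 = 3125^2 = 9765625
5^11 = 5 * 5^10 = 5 * 9765625 = 48828125

Result: 48828125
Multiplications needed: 5 (5 lines after 5^1)

5^11 = 48828125. Using exponentiation by squaring, this requires 5 multiplications. The key idea: if the exponent is even, square the half-power; if odd, multiply by the base once.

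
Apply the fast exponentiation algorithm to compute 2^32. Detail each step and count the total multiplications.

Computing 2^32 by squaring (build up from 2^1; each line after the first costs one multiplication):

2^1 = 2
2^2 = (2^1)^2 = 2^2 = 4
2^4 = (2^2)^2 = 4^2 = 16
2^8 = (2^4)^2 = 16^2 = 256
2^16 = (2^8)^2 = 256^2 = 65536
2^32 = (2^16)^2 = 65536^2 = 4294967296

Result: 4294967296
Multiplications needed: 5 (5 lines after 2^1)

2^32 = 4294967296. Using exponentiation by squaring, this requires 5 multiplications. The key idea: if the exponent is even, square the half-power; if odd, multiply by the base once.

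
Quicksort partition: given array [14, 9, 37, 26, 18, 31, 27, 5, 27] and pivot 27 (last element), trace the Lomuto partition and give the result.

Lomuto partition with pivot = 27:

Initial array: [14, 9, 37, 26, 18, 31, 27, 5, 27]

arr[0]=14 <= 27: swap with position 0, array becomes [14, 9, 37, 26, 18, 31, 27, 5, 27]
arr[1]=9 <= 27: swap with position 1, array becomes [14, 9, 37, 26, 18, 31, 27, 5, 27]
arr[2]=37 > 27: no swap
arr[3]=26 <= 27: swap with position 2, array becomes [14, 9, 26, 37, 18, 31, 27, 5, 27]
arr[4]=18 <= 27: swap with position 3, array becomes [14, 9, 26, 18, 37, 31, 27, 5, 27]
arr[5]=31 > 27: no swap
arr[6]=27 <= 27: swap with position 4, array becomes [14, 9, 26, 18, 27, 31, 37, 5, 27]
arr[7]=5 <= 27: swap with position 5, array becomes [14, 9, 26, 18, 27, 5, 37, 31, 27]

Place pivot at position 6: [14, 9, 26, 18, 27, 5, 27, 31, 37]
Pivot position: 6

After partitioning with pivot 27, the array becomes [14, 9, 26, 18, 27, 5, 27, 31, 37]. The pivot is placed at index 6. All elements to the left of the pivot are <= 27, and all elements to the right are > 27.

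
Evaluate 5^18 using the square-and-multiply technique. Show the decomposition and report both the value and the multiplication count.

Computing 5^18 by squaring (build up from 5^1; each line after the first costs one multiplication):

5^1 = 5
5^2 = (5^1)^2 = 5^2 = 25
5^4 = (5^2)^2 = 25^2 = 625
5^8 = (5^4)^2 = 625^2 = 390625
5^9 = 5 * 5^8 = 5 * 390625 = 1953125
5^18 = (5^9)^2 = 1953125^2 = 3814697265625

Result: 3814697265625
Multiplications needed: 5 (5 lines after 5^1)

5^18 = 3814697265625. Using exponentiation by squaring, this requires 5 multiplications. The key idea: if the exponent is even, square the half-power; if odd, multiply by the base once.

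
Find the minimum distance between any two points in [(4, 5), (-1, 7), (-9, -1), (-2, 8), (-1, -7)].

Computing all pairwise distances among 5 points:

d((4, 5), (-1, 7)) = 5.3852
d((4, 5), (-9, -1)) = 14.3178
d((4, 5), (-2, 8)) = 6.7082
d((4, 5), (-1, -7)) = 13.0
d((-1, 7), (-9, -1)) = 11.3137
d((-1, 7), (-2, 8)) = 1.4142 <-- minimum
d((-1, 7), (-1, -7)) = 14.0
d((-9, -1), (-2, 8)) = 11.4018
d((-9, -1), (-1, -7)) = 10.0
d((-2, 8), (-1, -7)) = 15.0333

Closest pair: (-1, 7) and (-2, 8) with distance 1.4142

The closest pair is (-1, 7) and (-2, 8) with Euclidean distance 1.4142. For 5 points, brute-force pairwise comparison is shown above. For large n, the divide-and-conquer algorithm (sort by x, recurse on halves, check the dividing strip) achieves O(n log n).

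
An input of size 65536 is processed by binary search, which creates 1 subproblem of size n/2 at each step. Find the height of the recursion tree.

For divide and conquer with division factor 2:

Problem sizes at each level:
Level 0: 65536
Level 1: 32768
Level 2: 16384
Level 3: 8192
Level 4: 4096
Level 5: 2048
Level 6: 1024
Level 7: 512
Level 8: 256
Level 9: 128
Level 10: 64
Level 11: 32
Level 12: 16
Level 13: 8
Level 14: 4
Level 15: 2
Level 16: 1

The root is level 0 and the size-1 base case is level 16 (the tree spans levels 0 through 16, i.e. 17 levels counting the root), so the depth is the number of divisions: log_2(65536) = 16

The recursion tree depth is log_2(65536) = 16. At each level, the problem size is divided by 2, so it takes 16 divisions to reduce to a base case of size 1. The algorithm makes 1 recursive call at each level.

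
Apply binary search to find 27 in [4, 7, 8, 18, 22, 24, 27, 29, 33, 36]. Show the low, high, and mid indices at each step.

Binary search for 27 in [4, 7, 8, 18, 22, 24, 27, 29, 33, 36]:

lo=0, hi=9, mid=4, arr[mid]=22 -> 22 < 27, search right half
lo=5, hi=9, mid=7, arr[mid]=29 -> 29 > 27, search left half
lo=5, hi=6, mid=5, arr[mid]=24 -> 24 < 27, search right half
lo=6, hi=6, mid=6, arr[mid]=27 -> Found target at index 6!

Binary search finds 27 at index 6 after 4 comparisons. The search repeatedly halves the search space by comparing with the middle element.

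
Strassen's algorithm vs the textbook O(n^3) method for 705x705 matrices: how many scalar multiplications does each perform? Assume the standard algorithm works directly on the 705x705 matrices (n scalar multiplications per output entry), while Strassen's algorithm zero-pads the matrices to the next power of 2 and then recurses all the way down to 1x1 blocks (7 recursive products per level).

Matrix multiplication for 705x705 matrices:

Strassen's algorithm requires power-of-2 dimensions. Pad 705x705 to 1024x1024 (next power of 2).

Standard algorithm: 705^3 = 350402625 multiplications
Strassen's algorithm: 7^(log2(1024)) = 7^10 = 282475249 multiplications
Savings: 350402625 - 282475249 = 67927376 multiplications

Standard: 350402625 multiplications (705^3). Strassen: 282475249 multiplications (7^10, after padding to 1024x1024). Strassen reduces 8 recursive multiplications to 7 at each level.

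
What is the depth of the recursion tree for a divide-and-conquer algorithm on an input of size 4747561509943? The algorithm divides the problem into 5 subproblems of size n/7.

For divide and conquer with division factor 7:

Problem sizes at each level:
Level 0: 4747561509943
Level 1: 678223072849
Level 2: 96889010407
Level 3: 13841287201
Level 4: 1977326743
Level 5: 282475249
Level 6: 40353607
Level 7: 5764801
Level 8: 823543
Level 9: 117649
Level 10: 16807
Level 11: 2401
Level 12: 343
Level 13: 49
Level 14: 7
Level 15: 1

The root is level 0 and the size-1 base case is level 15 (the tree spans levels 0 through 15, i.e. 16 levels counting the root), so the depth is the number of divisions: log_7(4747561509943) = 15

The recursion tree depth is log_7(4747561509943) = 15. At each level, the problem size is divided by 7, so it takes 15 divisions to reduce to a base case of size 1. The algorithm makes 5 recursive calls at each level.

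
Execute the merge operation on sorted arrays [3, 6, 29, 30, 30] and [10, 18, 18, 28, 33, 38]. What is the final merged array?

Merging process:

Compare 3 vs 10: take 3 from left. Merged: [3]
Compare 6 vs 10: take 6 from left. Merged: [3, 6]
Compare 29 vs 10: take 10 from right. Merged: [3, 6, 10]
Compare 29 vs 18: take 18 from right. Merged: [3, 6, 10, 18]
Compare 29 vs 18: take 18 from right. Merged: [3, 6, 10, 18, 18]
Compare 29 vs 28: take 28 from right. Merged: [3, 6, 10, 18, 18, 28]
Compare 29 vs 33: take 29 from left. Merged: [3, 6, 10, 18, 18, 28, 29]
Compare 30 vs 33: take 30 from left. Merged: [3, 6, 10, 18, 18, 28, 29, 30]
Compare 30 vs 33: take 30 from left. Merged: [3, 6, 10, 18, 18, 28, 29, 30, 30]
Append remaining from right: [33, 38]. Merged: [3, 6, 10, 18, 18, 28, 29, 30, 30, 33, 38]

Final merged array: [3, 6, 10, 18, 18, 28, 29, 30, 30, 33, 38]
Total comparisons: 9

The merged array is [3, 6, 10, 18, 18, 28, 29, 30, 30, 33, 38], requiring 9 comparisons. The merge step runs in O(n) time where n is the total number of elements.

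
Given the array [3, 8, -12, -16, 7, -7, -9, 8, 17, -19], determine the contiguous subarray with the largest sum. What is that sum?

Using Kadane's algorithm on [3, 8, -12, -16, 7, -7, -9, 8, 17, -19]:

Scanning through the array:
Position 1 (value 8): max_ending_here = 11, max_so_far = 11
Position 2 (value -12): max_ending_here = -1, max_so_far = 11
Position 3 (value -16): max_ending_here = -16, max_so_far = 11
Position 4 (value 7): max_ending_here = 7, max_so_far = 11
Position 5 (value -7): max_ending_here = 0, max_so_far = 11
Position 6 (value -9): max_ending_here = -9, max_so_far = 11
Position 7 (value 8): max_ending_here = 8, max_so_far = 11
Position 8 (value 17): max_ending_here = 25, max_so_far = 25
Position 9 (value -19): max_ending_here = 6, max_so_far = 25

Maximum subarray: [8, 17]
Maximum sum: 25

The maximum subarray is [8, 17] with sum 25. This subarray runs from index 7 to index 8.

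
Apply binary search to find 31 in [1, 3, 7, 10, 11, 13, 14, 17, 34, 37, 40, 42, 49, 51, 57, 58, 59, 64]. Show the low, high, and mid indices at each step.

Binary search for 31 in [1, 3, 7, 10, 11, 13, 14, 17, 34, 37, 40, 42, 49, 51, 57, 58, 59, 64]:

lo=0, hi=17, mid=8, arr[mid]=34 -> 34 > 31, search left half
lo=0, hi=7, mid=3, arr[mid]=10 -> 10 < 31, search right half
lo=4, hi=7, mid=5, arr[mid]=13 -> 13 < 31, search right half
lo=6, hi=7, mid=6, arr[mid]=14 -> 14 < 31, search right half
lo=7, hi=7, mid=7, arr[mid]=17 -> 17 < 31, search right half
lo=8 > hi=7, target 31 not found

Binary search determines that 31 is not in the array after 5 comparisons. The search space was exhausted without finding the target.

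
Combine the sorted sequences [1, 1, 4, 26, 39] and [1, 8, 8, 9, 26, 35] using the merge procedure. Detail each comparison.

Merging process:

Compare 1 vs 1: take 1 from left. Merged: [1]
Compare 1 vs 1: take 1 from left. Merged: [1, 1]
Compare 4 vs 1: take 1 from right. Merged: [1, 1, 1]
Compare 4 vs 8: take 4 from left. Merged: [1, 1, 1, 4]
Compare 26 vs 8: take 8 from right. Merged: [1, 1, 1, 4, 8]
Compare 26 vs 8: take 8 from right. Merged: [1, 1, 1, 4, 8, 8]
Compare 26 vs 9: take 9 from right. Merged: [1, 1, 1, 4, 8, 8, 9]
Compare 26 vs 26: take 26 from left. Merged: [1, 1, 1, 4, 8, 8, 9, 26]
Compare 39 vs 26: take 26 from right. Merged: [1, 1, 1, 4, 8, 8, 9, 26, 26]
Compare 39 vs 35: take 35 from right. Merged: [1, 1, 1, 4, 8, 8, 9, 26, 26, 35]
Append remaining from left: [39]. Merged: [1, 1, 1, 4, 8, 8, 9, 26, 26, 35, 39]

Final merged array: [1, 1, 1, 4, 8, 8, 9, 26, 26, 35, 39]
Total comparisons: 10

The merged array is [1, 1, 1, 4, 8, 8, 9, 26, 26, 35, 39], requiring 10 comparisons. The merge step runs in O(n) time where n is the total number of elements.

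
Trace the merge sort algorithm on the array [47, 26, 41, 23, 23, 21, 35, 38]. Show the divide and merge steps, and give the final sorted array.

Merge sort trace:

Split: [47, 26, 41, 23, 23, 21, 35, 38] -> [47, 26, 41, 23] and [23, 21, 35, 38]
  Split: [47, 26, 41, 23] -> [47, 26] and [41, 23]
    Split: [47, 26] -> [47] and [26]
    Merge: [47] + [26] -> [26, 47]
    Split: [41, 23] -> [41] and [23]
    Merge: [41] + [23] -> [23, 41]
  Merge: [26, 47] + [23, 41] -> [23, 26, 41, 47]
  Split: [23, 21, 35, 38] -> [23, 21] and [35, 38]
    Split: [23, 21] -> [23] and [21]
    Merge: [23] + [21] -> [21, 23]
    Split: [35, 38] -> [35] and [38]
    Merge: [35] + [38] -> [35, 38]
  Merge: [21, 23] + [35, 38] -> [21, 23, 35, 38]
Merge: [23, 26, 41, 47] + [21, 23, 35, 38] -> [21, 23, 23, 26, 35, 38, 41, 47]

Final sorted array: [21, 23, 23, 26, 35, 38, 41, 47]

The merge sort proceeds by recursively splitting the array and merging sorted halves.
After all merges, the sorted array is [21, 23, 23, 26, 35, 38, 41, 47].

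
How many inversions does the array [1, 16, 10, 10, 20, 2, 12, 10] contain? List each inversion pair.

Finding inversions in [1, 16, 10, 10, 20, 2, 12, 10]:

(1, 2): arr[1]=16 > arr[2]=10
(1, 3): arr[1]=16 > arr[3]=10
(1, 5): arr[1]=16 > arr[5]=2
(1, 6): arr[1]=16 > arr[6]=12
(1, 7): arr[1]=16 > arr[7]=10
(2, 5): arr[2]=10 > arr[5]=2
(3, 5): arr[3]=10 > arr[5]=2
(4, 5): arr[4]=20 > arr[5]=2
(4, 6): arr[4]=20 > arr[6]=12
(4, 7): arr[4]=20 > arr[7]=10
(6, 7): arr[6]=12 > arr[7]=10

Total inversions: 11

The array has 11 inversion(s): (1,2), (1,3), (1,5), (1,6), (1,7), (2,5), (3,5), (4,5), (4,6), (4,7), (6,7). Each pair (i,j) satisfies i < j and arr[i] > arr[j].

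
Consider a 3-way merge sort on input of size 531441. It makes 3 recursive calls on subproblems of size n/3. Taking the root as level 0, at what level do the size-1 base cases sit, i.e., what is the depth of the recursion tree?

For divide and conquer with division factor 3:

Problem sizes at each level:
Level 0: 531441
Level 1: 177147
Level 2: 59049
Level 3: 19683
Level 4: 6561
Level 5: 2187
Level 6: 729
Level 7: 243
Level 8: 81
Level 9: 27
Level 10: 9
Level 11: 3
Level 12: 1

The root is level 0 and the size-1 base case is level 12 (the tree spans levels 0 through 12, i.e. 13 levels counting the root), so the depth is the number of divisions: log_3(531441) = 12

The recursion tree depth is log_3(531441) = 12. At each level, the problem size is divided by 3, so it takes 12 divisions to reduce to a base case of size 1. The algorithm makes 3 recursive calls at each level.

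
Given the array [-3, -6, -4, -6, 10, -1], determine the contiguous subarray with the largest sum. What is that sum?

Using Kadane's algorithm on [-3, -6, -4, -6, 10, -1]:

Scanning through the array:
Position 1 (value -6): max_ending_here = -6, max_so_far = -3
Position 2 (value -4): max_ending_here = -4, max_so_far = -3
Position 3 (value -6): max_ending_here = -6, max_so_far = -3
Position 4 (value 10): max_ending_here = 10, max_so_far = 10
Position 5 (value -1): max_ending_here = 9, max_so_far = 10

Maximum subarray: [10]
Maximum sum: 10

The maximum subarray is [10] with sum 10. This subarray runs from index 4 to index 4.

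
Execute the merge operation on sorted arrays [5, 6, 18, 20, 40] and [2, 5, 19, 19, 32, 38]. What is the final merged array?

Merging process:

Compare 5 vs 2: take 2 from right. Merged: [2]
Compare 5 vs 5: take 5 from left. Merged: [2, 5]
Compare 6 vs 5: take 5 from right. Merged: [2, 5, 5]
Compare 6 vs 19: take 6 from left. Merged: [2, 5, 5, 6]
Compare 18 vs 19: take 18 from left. Merged: [2, 5, 5, 6, 18]
Compare 20 vs 19: take 19 from right. Merged: [2, 5, 5, 6, 18, 19]
Compare 20 vs 19: take 19 from right. Merged: [2, 5, 5, 6, 18, 19, 19]
Compare 20 vs 32: take 20 from left. Merged: [2, 5, 5, 6, 18, 19, 19, 20]
Compare 40 vs 32: take 32 from right. Merged: [2, 5, 5, 6, 18, 19, 19, 20, 32]
Compare 40 vs 38: take 38 from right. Merged: [2, 5, 5, 6, 18, 19, 19, 20, 32, 38]
Append remaining from left: [40]. Merged: [2, 5, 5, 6, 18, 19, 19, 20, 32, 38, 40]

Final merged array: [2, 5, 5, 6, 18, 19, 19, 20, 32, 38, 40]
Total comparisons: 10

The merged array is [2, 5, 5, 6, 18, 19, 19, 20, 32, 38, 40], requiring 10 comparisons. The merge step runs in O(n) time where n is the total number of elements.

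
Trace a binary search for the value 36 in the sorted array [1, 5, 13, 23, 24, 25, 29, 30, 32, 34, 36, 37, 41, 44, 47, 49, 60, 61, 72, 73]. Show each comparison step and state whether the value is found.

Binary search for 36 in [1, 5, 13, 23, 24, 25, 29, 30, 32, 34, 36, 37, 41, 44, 47, 49, 60, 61, 72, 73]:

lo=0, hi=19, mid=9, arr[mid]=34 -> 34 < 36, search right half
lo=10, hi=19, mid=14, arr[mid]=47 -> 47 > 36, search left half
lo=10, hi=13, mid=11, arr[mid]=37 -> 37 > 36, search left half
lo=10, hi=10, mid=10, arr[mid]=36 -> Found target at index 10!

Binary search finds 36 at index 10 after 4 comparisons. The search repeatedly halves the search space by comparing with the middle element.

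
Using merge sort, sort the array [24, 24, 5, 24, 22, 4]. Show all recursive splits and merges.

Merge sort trace:

Split: [24, 24, 5, 24, 22, 4] -> [24, 24, 5] and [24, 22, 4]
  Split: [24, 24, 5] -> [24] and [24, 5]
    Split: [24, 5] -> [24] and [5]
    Merge: [24] + [5] -> [5, 24]
  Merge: [24] + [5, 24] -> [5, 24, 24]
  Split: [24, 22, 4] -> [24] and [22, 4]
    Split: [22, 4] -> [22] and [4]
    Merge: [22] + [4] -> [4, 22]
  Merge: [24] + [4, 22] -> [4, 22, 24]
Merge: [5, 24, 24] + [4, 22, 24] -> [4, 5, 22, 24, 24, 24]

Final sorted array: [4, 5, 22, 24, 24, 24]

The merge sort proceeds by recursively splitting the array and merging sorted halves.
After all merges, the sorted array is [4, 5, 22, 24, 24, 24].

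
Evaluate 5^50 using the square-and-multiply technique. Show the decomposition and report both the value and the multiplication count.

Computing 5^50 by squaring (build up from 5^1; each line after the first costs one multiplication):

5^1 = 5
5^2 = (5^1)^2 = 5^2 = 25
5^3 = 5 * 5^2 = 5 * 25 = 125
5^6 = (5^3)^2 = 125^2 = 15625
5^12 = (5^6)^2 = 15625^2 = 244140625
5^24 = (5^12)^2 = 244140625^2 = 59604644775390625
5^25 = 5 * 5^24 = 5 * 59604644775390625 = 298023223876953125
5^50 = (5^25)^2 = 298023223876953125^2 = 88817841970012523233890533447265625

Result: 88817841970012523233890533447265625
Multiplications needed: 7 (7 lines after 5^1)

5^50 = 88817841970012523233890533447265625. Using exponentiation by squaring, this requires 7 multiplications. The key idea: if the exponent is even, square the half-power; if odd, multiply by the base once.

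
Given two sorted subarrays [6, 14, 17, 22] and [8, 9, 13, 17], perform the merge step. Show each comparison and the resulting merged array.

Merging process:

Compare 6 vs 8: take 6 from left. Merged: [6]
Compare 14 vs 8: take 8 from right. Merged: [6, 8]
Compare 14 vs 9: take 9 from right. Merged: [6, 8, 9]
Compare 14 vs 13: take 13 from right. Merged: [6, 8, 9, 13]
Compare 14 vs 17: take 14 from left. Merged: [6, 8, 9, 13, 14]
Compare 17 vs 17: take 17 from left. Merged: [6, 8, 9, 13, 14, 17]
Compare 22 vs 17: take 17 from right. Merged: [6, 8, 9, 13, 14, 17, 17]
Append remaining from left: [22]. Merged: [6, 8, 9, 13, 14, 17, 17, 22]

Final merged array: [6, 8, 9, 13, 14, 17, 17, 22]
Total comparisons: 7

The merged array is [6, 8, 9, 13, 14, 17, 17, 22], requiring 7 comparisons. The merge step runs in O(n) time where n is the total number of elements.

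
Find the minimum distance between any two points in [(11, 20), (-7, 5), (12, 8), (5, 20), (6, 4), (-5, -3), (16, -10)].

Computing all pairwise distances among 7 points:

d((11, 20), (-7, 5)) = 23.4307
d((11, 20), (12, 8)) = 12.0416
d((11, 20), (5, 20)) = 6.0 <-- minimum
d((11, 20), (6, 4)) = 16.7631
d((11, 20), (-5, -3)) = 28.0179
d((11, 20), (16, -10)) = 30.4138
d((-7, 5), (12, 8)) = 19.2354
d((-7, 5), (5, 20)) = 19.2094
d((-7, 5), (6, 4)) = 13.0384
d((-7, 5), (-5, -3)) = 8.2462
d((-7, 5), (16, -10)) = 27.4591
d((12, 8), (5, 20)) = 13.8924
d((12, 8), (6, 4)) = 7.2111
d((12, 8), (-5, -3)) = 20.2485
d((12, 8), (16, -10)) = 18.4391
d((5, 20), (6, 4)) = 16.0312
d((5, 20), (-5, -3)) = 25.0799
d((5, 20), (16, -10)) = 31.9531
d((6, 4), (-5, -3)) = 13.0384
d((6, 4), (16, -10)) = 17.2047
d((-5, -3), (16, -10)) = 22.1359

Closest pair: (11, 20) and (5, 20) with distance 6.0

The closest pair is (11, 20) and (5, 20) with Euclidean distance 6.0. For 7 points, brute-force pairwise comparison is shown above. For large n, the divide-and-conquer algorithm (sort by x, recurse on halves, check the dividing strip) achieves O(n log n).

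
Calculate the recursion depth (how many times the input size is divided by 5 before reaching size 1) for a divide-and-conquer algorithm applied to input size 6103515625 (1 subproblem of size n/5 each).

For divide and conquer with division factor 5:

Problem sizes at each level:
Level 0: 6103515625
Level 1: 1220703125
Level 2: 244140625
Level 3: 48828125
Level 4: 9765625
Level 5: 1953125
Level 6: 390625
Level 7: 78125
Level 8: 15625
Level 9: 3125
Level 10: 625
Level 11: 125
Level 12: 25
Level 13: 5
Level 14: 1

The root is level 0 and the size-1 base case is level 14 (the tree spans levels 0 through 14, i.e. 15 levels counting the root), so the depth is the number of divisions: log_5(6103515625) = 14

The recursion tree depth is log_5(6103515625) = 14. At each level, the problem size is divided by 5, so it takes 14 divisions to reduce to a base case of size 1. The algorithm makes 1 recursive call at each level.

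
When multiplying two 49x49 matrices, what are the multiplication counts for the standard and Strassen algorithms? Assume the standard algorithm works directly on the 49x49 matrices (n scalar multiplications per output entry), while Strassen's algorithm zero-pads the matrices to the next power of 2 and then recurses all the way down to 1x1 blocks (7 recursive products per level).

Matrix multiplication for 49x49 matrices:

Strassen's algorithm requires power-of-2 dimensions. Pad 49x49 to 64x64 (next power of 2).

Standard algorithm: 49^3 = 117649 multiplications
Strassen's algorithm: 7^(log2(64)) = 7^6 = 117649 multiplications
Savings: 117649 - 117649 = 0 multiplications

Standard: 117649 multiplications (49^3). Strassen: 117649 multiplications (7^6, after padding to 64x64). Strassen reduces 8 recursive multiplications to 7 at each level.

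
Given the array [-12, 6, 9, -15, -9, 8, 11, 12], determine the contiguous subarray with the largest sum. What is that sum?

Using Kadane's algorithm on [-12, 6, 9, -15, -9, 8, 11, 12]:

Scanning through the array:
Position 1 (value 6): max_ending_here = 6, max_so_far = 6
Position 2 (value 9): max_ending_here = 15, max_so_far = 15
Position 3 (value -15): max_ending_here = 0, max_so_far = 15
Position 4 (value -9): max_ending_here = -9, max_so_far = 15
Position 5 (value 8): max_ending_here = 8, max_so_far = 15
Position 6 (value 11): max_ending_here = 19, max_so_far = 19
Position 7 (value 12): max_ending_here = 31, max_so_far = 31

Maximum subarray: [8, 11, 12]
Maximum sum: 31

The maximum subarray is [8, 11, 12] with sum 31. This subarray runs from index 5 to index 7.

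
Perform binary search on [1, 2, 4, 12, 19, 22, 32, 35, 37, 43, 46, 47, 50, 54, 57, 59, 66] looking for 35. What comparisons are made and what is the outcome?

Binary search for 35 in [1, 2, 4, 12, 19, 22, 32, 35, 37, 43, 46, 47, 50, 54, 57, 59, 66]:

lo=0, hi=16, mid=8, arr[mid]=37 -> 37 > 35, search left half
lo=0, hi=7, mid=3, arr[mid]=12 -> 12 < 35, search right half
lo=4, hi=7, mid=5, arr[mid]=22 -> 22 < 35, search right half
lo=6, hi=7, mid=6, arr[mid]=32 -> 32 < 35, search right half
lo=7, hi=7, mid=7, arr[mid]=35 -> Found target at index 7!

Binary search finds 35 at index 7 after 5 comparisons. The search repeatedly halves the search space by comparing with the middle element.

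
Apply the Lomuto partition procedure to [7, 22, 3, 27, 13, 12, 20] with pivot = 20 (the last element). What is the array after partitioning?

Lomuto partition with pivot = 20:

Initial array: [7, 22, 3, 27, 13, 12, 20]

arr[0]=7 <= 20: swap with position 0, array becomes [7, 22, 3, 27, 13, 12, 20]
arr[1]=22 > 20: no swap
arr[2]=3 <= 20: swap with position 1, array becomes [7, 3, 22, 27, 13, 12, 20]
arr[3]=27 > 20: no swap
arr[4]=13 <= 20: swap with position 2, array becomes [7, 3, 13, 27, 22, 12, 20]
arr[5]=12 <= 20: swap with position 3, array becomes [7, 3, 13, 12, 22, 27, 20]

Place pivot at position 4: [7, 3, 13, 12, 20, 27, 22]
Pivot position: 4

After partitioning with pivot 20, the array becomes [7, 3, 13, 12, 20, 27, 22]. The pivot is placed at index 4. All elements to the left of the pivot are <= 20, and all elements to the right are > 20.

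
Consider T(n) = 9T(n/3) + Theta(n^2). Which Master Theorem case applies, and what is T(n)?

Master Theorem for T(n) = 9T(n/3) + O(n^2):

a = 9, b = 3, c = 2
log_b(a) = log_3(9) = 2.0000

Case 2: c = 2 = log_3(9) = 2.0000
T(n) = O(n^2 log n) = O(n^2 log n)

For T(n) = 9T(n/3) + O(n^2): log_3(9) = 2.0000. This is Case 2 of the Master Theorem (c = log_b(a), equal work at all levels), giving O(n^2 log n).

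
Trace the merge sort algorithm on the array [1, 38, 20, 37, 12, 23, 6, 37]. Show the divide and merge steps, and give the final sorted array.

Merge sort trace:

Split: [1, 38, 20, 37, 12, 23, 6, 37] -> [1, 38, 20, 37] and [12, 23, 6, 37]
  Split: [1, 38, 20, 37] -> [1, 38] and [20, 37]
    Split: [1, 38] -> [1] and [38]
    Merge: [1] + [38] -> [1, 38]
    Split: [20, 37] -> [20] and [37]
    Merge: [20] + [37] -> [20, 37]
  Merge: [1, 38] + [20, 37] -> [1, 20, 37, 38]
  Split: [12, 23, 6, 37] -> [12, 23] and [6, 37]
    Split: [12, 23] -> [12] and [23]
    Merge: [12] + [23] -> [12, 23]
    Split: [6, 37] -> [6] and [37]
    Merge: [6] + [37] -> [6, 37]
  Merge: [12, 23] + [6, 37] -> [6, 12, 23, 37]
Merge: [1, 20, 37, 38] + [6, 12, 23, 37] -> [1, 6, 12, 20, 23, 37, 37, 38]

Final sorted array: [1, 6, 12, 20, 23, 37, 37, 38]

The merge sort proceeds by recursively splitting the array and merging sorted halves.
After all merges, the sorted array is [1, 6, 12, 20, 23, 37, 37, 38].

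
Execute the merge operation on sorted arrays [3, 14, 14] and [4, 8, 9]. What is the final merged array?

Merging process:

Compare 3 vs 4: take 3 from left. Merged: [3]
Compare 14 vs 4: take 4 from right. Merged: [3, 4]
Compare 14 vs 8: take 8 from right. Merged: [3, 4, 8]
Compare 14 vs 9: take 9 from right. Merged: [3, 4, 8, 9]
Append remaining from left: [14, 14]. Merged: [3, 4, 8, 9, 14, 14]

Final merged array: [3, 4, 8, 9, 14, 14]
Total comparisons: 4

The merged array is [3, 4, 8, 9, 14, 14], requiring 4 comparisons. The merge step runs in O(n) time where n is the total number of elements.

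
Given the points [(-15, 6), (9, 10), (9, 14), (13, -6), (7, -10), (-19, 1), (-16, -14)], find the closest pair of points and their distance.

Computing all pairwise distances among 7 points:

d((-15, 6), (9, 10)) = 24.3311
d((-15, 6), (9, 14)) = 25.2982
d((-15, 6), (13, -6)) = 30.4631
d((-15, 6), (7, -10)) = 27.2029
d((-15, 6), (-19, 1)) = 6.4031
d((-15, 6), (-16, -14)) = 20.025
d((9, 10), (9, 14)) = 4.0 <-- minimum
d((9, 10), (13, -6)) = 16.4924
d((9, 10), (7, -10)) = 20.0998
d((9, 10), (-19, 1)) = 29.4109
d((9, 10), (-16, -14)) = 34.6554
d((9, 14), (13, -6)) = 20.3961
d((9, 14), (7, -10)) = 24.0832
d((9, 14), (-19, 1)) = 30.8707
d((9, 14), (-16, -14)) = 37.5366
d((13, -6), (7, -10)) = 7.2111
d((13, -6), (-19, 1)) = 32.7567
d((13, -6), (-16, -14)) = 30.0832
d((7, -10), (-19, 1)) = 28.2312
d((7, -10), (-16, -14)) = 23.3452
d((-19, 1), (-16, -14)) = 15.2971

Closest pair: (9, 10) and (9, 14) with distance 4.0

The closest pair is (9, 10) and (9, 14) with Euclidean distance 4.0. For 7 points, brute-force pairwise comparison is shown above. For large n, the divide-and-conquer algorithm (sort by x, recurse on halves, check the dividing strip) achieves O(n log n).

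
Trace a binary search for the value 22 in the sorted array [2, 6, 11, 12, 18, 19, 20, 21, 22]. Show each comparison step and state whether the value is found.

Binary search for 22 in [2, 6, 11, 12, 18, 19, 20, 21, 22]:

lo=0, hi=8, mid=4, arr[mid]=18 -> 18 < 22, search right half
lo=5, hi=8, mid=6, arr[mid]=20 -> 20 < 22, search right half
lo=7, hi=8, mid=7, arr[mid]=21 -> 21 < 22, search right half
lo=8, hi=8, mid=8, arr[mid]=22 -> Found target at index 8!

Binary search finds 22 at index 8 after 4 comparisons. The search repeatedly halves the search space by comparing with the middle element.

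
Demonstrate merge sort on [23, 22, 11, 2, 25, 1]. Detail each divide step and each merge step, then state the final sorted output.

Merge sort trace:

Split: [23, 22, 11, 2, 25, 1] -> [23, 22, 11] and [2, 25, 1]
  Split: [23, 22, 11] -> [23] and [22, 11]
    Split: [22, 11] -> [22] and [11]
    Merge: [22] + [11] -> [11, 22]
  Merge: [23] + [11, 22] -> [11, 22, 23]
  Split: [2, 25, 1] -> [2] and [25, 1]
    Split: [25, 1] -> [25] and [1]
    Merge: [25] + [1] -> [1, 25]
  Merge: [2] + [1, 25] -> [1, 2, 25]
Merge: [11, 22, 23] + [1, 2, 25] -> [1, 2, 11, 22, 23, 25]

Final sorted array: [1, 2, 11, 22, 23, 25]

The merge sort proceeds by recursively splitting the array and merging sorted halves.
After all merges, the sorted array is [1, 2, 11, 22, 23, 25].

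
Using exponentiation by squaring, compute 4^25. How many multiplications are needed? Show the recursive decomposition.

Computing 4^25 by squaring (build up from 4^1; each line after the first costs one multiplication):

4^1 = 4
4^2 = (4^1)^2 = 4^2 = 16
4^3 = 4 * 4^2 = 4 * 16 = 64
4^6 = (4^3)^2 = 64^2 = 4096
4^12 = (4^6)^2 = 4096^2 = 16777216
4^24 = (4^12)^2 = 16777216^2 = 281474976710656
4^25 = 4 * 4^24 = 4 * 281474976710656 = 1125899906842624

Result: 1125899906842624
Multiplications needed: 6 (6 lines after 4^1)

4^25 = 1125899906842624. Using exponentiation by squaring, this requires 6 multiplications. The key idea: if the exponent is even, square the half-power; if odd, multiply by the base once.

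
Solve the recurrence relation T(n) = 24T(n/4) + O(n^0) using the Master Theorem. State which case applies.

Master Theorem for T(n) = 24T(n/4) + O(n^0):

a = 24, b = 4, c = 0
log_b(a) = log_4(24) = 2.2925

Case 1: c = 0 < log_4(24) = 2.2925
T(n) = O(n^(log_4 24))

For T(n) = 24T(n/4) + O(n^0): log_4(24) = 2.2925. This is Case 1 of the Master Theorem (c < log_b(a), work dominated by leaves), giving O(n^(log_4 24)).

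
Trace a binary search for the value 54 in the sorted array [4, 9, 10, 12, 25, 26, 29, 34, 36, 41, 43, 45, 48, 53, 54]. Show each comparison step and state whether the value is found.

Binary search for 54 in [4, 9, 10, 12, 25, 26, 29, 34, 36, 41, 43, 45, 48, 53, 54]:

lo=0, hi=14, mid=7, arr[mid]=34 -> 34 < 54, search right half
lo=8, hi=14, mid=11, arr[mid]=45 -> 45 < 54, search right half
lo=12, hi=14, mid=13, arr[mid]=53 -> 53 < 54, search right half
lo=14, hi=14, mid=14, arr[mid]=54 -> Found target at index 14!

Binary search finds 54 at index 14 after 4 comparisons. The search repeatedly halves the search space by comparing with the middle element.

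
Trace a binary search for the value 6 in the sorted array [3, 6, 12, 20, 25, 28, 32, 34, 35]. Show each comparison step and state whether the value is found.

Binary search for 6 in [3, 6, 12, 20, 25, 28, 32, 34, 35]:

lo=0, hi=8, mid=4, arr[mid]=25 -> 25 > 6, search left half
lo=0, hi=3, mid=1, arr[mid]=6 -> Found target at index 1!

Binary search finds 6 at index 1 after 2 comparisons. The search repeatedly halves the search space by comparing with the middle element.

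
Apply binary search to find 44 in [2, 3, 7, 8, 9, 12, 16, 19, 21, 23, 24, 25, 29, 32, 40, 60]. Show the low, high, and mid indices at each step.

Binary search for 44 in [2, 3, 7, 8, 9, 12, 16, 19, 21, 23, 24, 25, 29, 32, 40, 60]:

lo=0, hi=15, mid=7, arr[mid]=19 -> 19 < 44, search right half
lo=8, hi=15, mid=11, arr[mid]=25 -> 25 < 44, search right half
lo=12, hi=15, mid=13, arr[mid]=32 -> 32 < 44, search right half
lo=14, hi=15, mid=14, arr[mid]=40 -> 40 < 44, search right half
lo=15, hi=15, mid=15, arr[mid]=60 -> 60 > 44, search left half
lo=15 > hi=14, target 44 not found

Binary search determines that 44 is not in the array after 5 comparisons. The search space was exhausted without finding the target.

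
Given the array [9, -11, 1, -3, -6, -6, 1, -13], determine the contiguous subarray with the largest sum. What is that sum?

Using Kadane's algorithm on [9, -11, 1, -3, -6, -6, 1, -13]:

Scanning through the array:
Position 1 (value -11): max_ending_here = -2, max_so_far = 9
Position 2 (value 1): max_ending_here = 1, max_so_far = 9
Position 3 (value -3): max_ending_here = -2, max_so_far = 9
Position 4 (value -6): max_ending_here = -6, max_so_far = 9
Position 5 (value -6): max_ending_here = -6, max_so_far = 9
Position 6 (value 1): max_ending_here = 1, max_so_far = 9
Position 7 (value -13): max_ending_here = -12, max_so_far = 9

Maximum subarray: [9]
Maximum sum: 9

The maximum subarray is [9] with sum 9. This subarray runs from index 0 to index 0.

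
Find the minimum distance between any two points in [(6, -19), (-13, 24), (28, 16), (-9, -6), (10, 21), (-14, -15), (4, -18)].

Computing all pairwise distances among 7 points:

d((6, -19), (-13, 24)) = 47.0106
d((6, -19), (28, 16)) = 41.3401
d((6, -19), (-9, -6)) = 19.8494
d((6, -19), (10, 21)) = 40.1995
d((6, -19), (-14, -15)) = 20.3961
d((6, -19), (4, -18)) = 2.2361 <-- minimum
d((-13, 24), (28, 16)) = 41.7732
d((-13, 24), (-9, -6)) = 30.2655
d((-13, 24), (10, 21)) = 23.1948
d((-13, 24), (-14, -15)) = 39.0128
d((-13, 24), (4, -18)) = 45.31
d((28, 16), (-9, -6)) = 43.0465
d((28, 16), (10, 21)) = 18.6815
d((28, 16), (-14, -15)) = 52.2015
d((28, 16), (4, -18)) = 41.6173
d((-9, -6), (10, 21)) = 33.0151
d((-9, -6), (-14, -15)) = 10.2956
d((-9, -6), (4, -18)) = 17.6918
d((10, 21), (-14, -15)) = 43.2666
d((10, 21), (4, -18)) = 39.4588
d((-14, -15), (4, -18)) = 18.2483

Closest pair: (6, -19) and (4, -18) with distance 2.2361

The closest pair is (6, -19) and (4, -18) with Euclidean distance 2.2361. For 7 points, brute-force pairwise comparison is shown above. For large n, the divide-and-conquer algorithm (sort by x, recurse on halves, check the dividing strip) achieves O(n log n).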